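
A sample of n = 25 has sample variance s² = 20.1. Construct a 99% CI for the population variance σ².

df = 24. χ²_{0.005} = 45.559, χ²_{0.995} = 9.886. CI for σ² = ((n-1)s²/χ²_{α/2}, (n-1)s²/χ²_{1-α/2}) = (24·20.1/45.559, 24·20.1/9.886) = (10.59, 48.8)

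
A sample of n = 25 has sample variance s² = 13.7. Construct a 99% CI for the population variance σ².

df = 24. χ²_{0.005} = 45.559, χ²_{0.995} = 9.886. CI for σ² = ((n-1)s²/χ²_{α/2}, (n-1)s²/χ²_{1-α/2}) = (24·13.7/45.559, 24·13.7/9.886) = (7.22, 33.26)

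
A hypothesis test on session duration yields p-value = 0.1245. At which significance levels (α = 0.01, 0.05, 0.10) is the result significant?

p = 0.1245. Not significant at any of the given levels.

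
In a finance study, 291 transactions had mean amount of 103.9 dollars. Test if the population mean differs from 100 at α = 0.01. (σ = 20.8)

z = (x̄ - μ₀)/(σ/√n) = (103.9 - 100)/(20.8/√291) = 3.199. Critical value: ±2.576. Since |3.199| > 2.576, Reject H₀.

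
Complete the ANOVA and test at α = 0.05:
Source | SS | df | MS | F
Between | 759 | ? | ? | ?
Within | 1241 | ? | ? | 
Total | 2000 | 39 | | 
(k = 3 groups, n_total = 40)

df_between = 2, df_within = 37. MS_between = 379.5, MS_within = 33.54. F = 11.315, F_crit ≈ 3.252. Reject H₀.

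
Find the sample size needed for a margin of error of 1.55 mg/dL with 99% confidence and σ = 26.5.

n = (z*σ/E)² = (2.576×26.5/1.55)² = 1939.6 → n = 1940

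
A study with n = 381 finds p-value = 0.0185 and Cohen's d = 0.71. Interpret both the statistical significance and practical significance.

Statistically significant (p = 0.0185 < 0.05). Cohen's d = 0.71 indicates a medium effect size. Both statistical and practical significance should be considered.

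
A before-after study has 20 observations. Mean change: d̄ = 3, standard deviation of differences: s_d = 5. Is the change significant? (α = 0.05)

t = d̄/(s_d/√n) = 3/(5/√20) = 2.683. df = 19, critical t = ±2.093. Reject H₀.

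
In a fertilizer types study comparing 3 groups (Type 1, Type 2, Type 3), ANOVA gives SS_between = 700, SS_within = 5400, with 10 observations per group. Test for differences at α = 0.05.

df_between = 2, df_within = 27. F = MS_between/MS_within = 350.0/200.0 = 1.75. F_crit ≈ 3.354. Fail to reject H₀.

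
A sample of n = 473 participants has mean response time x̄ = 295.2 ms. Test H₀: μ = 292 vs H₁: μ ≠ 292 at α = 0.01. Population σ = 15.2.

z = (x̄ - μ₀)/(σ/√n) = (295.2 - 292)/(15.2/√473) = 4.579. Critical value: ±2.576. Since |4.579| > 2.576, Reject H₀.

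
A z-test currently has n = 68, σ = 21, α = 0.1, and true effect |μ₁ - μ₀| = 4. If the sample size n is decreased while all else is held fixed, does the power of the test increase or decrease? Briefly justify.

Power decreases: a smaller n inflates the standard error σ/√n, pulling the sampling distribution under H₁ back toward the critical value.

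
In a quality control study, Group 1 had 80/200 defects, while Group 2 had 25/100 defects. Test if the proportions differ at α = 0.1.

p̂₁ = 0.4, p̂₂ = 0.25, pooled p̂ = 0.35. z = 2.568. Critical: ±1.645. Reject H₀.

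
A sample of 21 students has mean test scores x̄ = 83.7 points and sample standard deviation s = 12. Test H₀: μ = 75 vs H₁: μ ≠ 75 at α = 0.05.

t = (x̄ - μ₀)/(s/√n) = (83.7 - 75)/(12/√21) = 3.322. df = 20, critical t = ±2.086. Reject H₀.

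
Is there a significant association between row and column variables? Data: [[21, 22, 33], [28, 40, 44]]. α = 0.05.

χ² = 0.938. df = 2, critical = 5.991. Fail to reject H₀. No evidence of dependence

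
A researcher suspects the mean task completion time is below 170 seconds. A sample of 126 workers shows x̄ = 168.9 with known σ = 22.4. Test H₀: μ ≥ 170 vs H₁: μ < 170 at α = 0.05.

z = -0.551. Critical value: -1.645. Fail to reject H₀.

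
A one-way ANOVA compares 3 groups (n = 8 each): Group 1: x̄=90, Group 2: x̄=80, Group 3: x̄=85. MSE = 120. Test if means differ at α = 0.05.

Grand mean = 85.0. SS_between = 400.0, MS_between = 200.0. F = 1.667, F_crit ≈ 3.467. Fail to reject H₀.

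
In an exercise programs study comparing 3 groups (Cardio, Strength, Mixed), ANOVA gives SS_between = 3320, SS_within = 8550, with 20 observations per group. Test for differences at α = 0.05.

df_between = 2, df_within = 57. F = MS_between/MS_within = 1660.0/150.0 = 11.067. F_crit ≈ 3.159. Reject H₀. At least one mean differs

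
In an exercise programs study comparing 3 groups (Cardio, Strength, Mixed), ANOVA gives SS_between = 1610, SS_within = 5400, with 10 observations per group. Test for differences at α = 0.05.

df_between = 2, df_within = 27. F = MS_between/MS_within = 805.0/200.0 = 4.025. F_crit ≈ 3.354. Reject H₀. At least one mean differs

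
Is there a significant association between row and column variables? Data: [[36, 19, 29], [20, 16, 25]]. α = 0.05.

χ² = 1.515. df = 2, critical = 5.991. Fail to reject H₀. No evidence of dependence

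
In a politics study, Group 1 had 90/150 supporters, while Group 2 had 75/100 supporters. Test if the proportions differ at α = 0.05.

p̂₁ = 0.6, p̂₂ = 0.75, pooled p̂ = 0.66. z = -2.453. Critical: ±1.96. Reject H₀.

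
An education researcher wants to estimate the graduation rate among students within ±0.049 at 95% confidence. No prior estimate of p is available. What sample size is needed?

Conservative approach: use p = 0.5 (maximizes p(1-p) = 0.25). n = z²(0.25)/E² = 1.96²×0.25/0.049² = 400.0 → n = 400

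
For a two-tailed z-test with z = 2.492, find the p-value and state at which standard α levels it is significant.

p = 2·P(Z > |2.492|) = 2·(1 - Φ(2.492)) ≈ 0.0127. Significant at α = 0.1; Significant at α = 0.05.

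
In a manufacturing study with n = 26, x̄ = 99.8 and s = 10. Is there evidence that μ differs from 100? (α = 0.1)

t = (x̄ - μ₀)/(s/√n) = (99.8 - 100)/(10/√26) = -0.102. df = 25, critical t = ±1.708. Fail to reject H₀.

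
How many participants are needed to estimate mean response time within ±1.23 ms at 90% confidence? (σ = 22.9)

n = (z*σ/E)² = (1.645×22.9/1.23)² = 938.0 → n = 938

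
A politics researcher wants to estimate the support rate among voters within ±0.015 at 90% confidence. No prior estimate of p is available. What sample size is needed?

Conservative approach: use p = 0.5 (maximizes p(1-p) = 0.25). n = z²(0.25)/E² = 1.645²×0.25/0.015² = 3006.7 → n = 3007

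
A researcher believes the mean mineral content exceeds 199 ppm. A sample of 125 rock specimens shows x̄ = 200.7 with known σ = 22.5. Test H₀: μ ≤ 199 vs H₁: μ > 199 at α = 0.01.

z = 0.845. Critical value: 2.33. Fail to reject H₀.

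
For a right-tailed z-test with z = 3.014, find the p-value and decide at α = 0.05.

p = P(Z > 3.014) = 1 - Φ(3.014) ≈ 0.0013. Since p < 0.05, reject H₀ (significant) at α = 0.05.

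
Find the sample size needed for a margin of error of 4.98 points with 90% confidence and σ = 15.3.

n = (z*σ/E)² = (1.645×15.3/4.98)² = 25.5 → n = 26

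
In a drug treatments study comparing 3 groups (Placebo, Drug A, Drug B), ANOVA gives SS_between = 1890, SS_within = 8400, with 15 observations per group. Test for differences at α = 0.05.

df_between = 2, df_within = 42. F = MS_between/MS_within = 945.0/200.0 = 4.725. F_crit ≈ 3.22. Reject H₀. At least one mean differs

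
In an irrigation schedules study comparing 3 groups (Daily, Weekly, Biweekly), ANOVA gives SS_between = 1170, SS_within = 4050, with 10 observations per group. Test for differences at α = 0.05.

df_between = 2, df_within = 27. F = MS_between/MS_within = 585.0/150.0 = 3.9. F_crit ≈ 3.354. Reject H₀. At least one mean differs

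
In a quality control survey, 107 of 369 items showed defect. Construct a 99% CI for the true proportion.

p̂ = 0.29. CI = p̂ ± z*√(p̂(1-p̂)/n) = (0.229, 0.351)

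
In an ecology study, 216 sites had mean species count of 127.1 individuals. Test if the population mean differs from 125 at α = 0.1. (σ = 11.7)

z = (x̄ - μ₀)/(σ/√n) = (127.1 - 125)/(11.7/√216) = 2.638. Critical value: ±1.645. Since |2.638| > 1.645, Reject H₀.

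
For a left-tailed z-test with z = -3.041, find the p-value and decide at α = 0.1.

p = P(Z < -3.041) = Φ(-3.041) ≈ 0.0012. Since p < 0.1, reject H₀ (significant) at α = 0.1.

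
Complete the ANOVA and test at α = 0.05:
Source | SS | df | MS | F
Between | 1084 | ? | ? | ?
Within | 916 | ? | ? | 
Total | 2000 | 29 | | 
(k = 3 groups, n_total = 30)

df_between = 2, df_within = 27. MS_between = 542.0, MS_within = 33.93. F = 15.976, F_crit ≈ 3.354. Reject H₀.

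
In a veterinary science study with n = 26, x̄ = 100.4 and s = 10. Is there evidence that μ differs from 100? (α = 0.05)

t = (x̄ - μ₀)/(s/√n) = (100.4 - 100)/(10/√26) = 0.204. df = 25, critical t = ±2.06. Fail to reject H₀.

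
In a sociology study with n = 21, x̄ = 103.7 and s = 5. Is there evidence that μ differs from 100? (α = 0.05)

t = (x̄ - μ₀)/(s/√n) = (103.7 - 100)/(5/√21) = 3.391. df = 20, critical t = ±2.086. Reject H₀.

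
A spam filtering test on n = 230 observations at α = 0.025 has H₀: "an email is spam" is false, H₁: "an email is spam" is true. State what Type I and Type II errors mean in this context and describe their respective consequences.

Type I (false positive): concluding that an email is spam when it is not — a legitimate email is sent to the spam folder and the user misses it. Type II (false negative): failing to conclude that an email is spam when it is — a spam email lands in the inbox. Which is costlier depends on domain priorities and is a judgement call rather than a statistical fact.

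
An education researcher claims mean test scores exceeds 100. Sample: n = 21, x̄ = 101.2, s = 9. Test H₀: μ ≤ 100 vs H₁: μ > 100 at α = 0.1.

t = (101.2 - 100)/(9/√21) = 0.611, df = 20. Critical t = 1.325. Fail to reject H₀.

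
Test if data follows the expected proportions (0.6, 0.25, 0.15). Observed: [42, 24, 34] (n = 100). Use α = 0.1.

Expected: [60.0, 25.0, 15.0]. χ² = 29.507. df = 2, critical = 4.605. Reject H₀.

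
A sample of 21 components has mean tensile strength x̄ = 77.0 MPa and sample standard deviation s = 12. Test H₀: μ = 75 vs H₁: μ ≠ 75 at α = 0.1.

t = (x̄ - μ₀)/(s/√n) = (77.0 - 75)/(12/√21) = 0.764. df = 20, critical t = ±1.725. Fail to reject H₀.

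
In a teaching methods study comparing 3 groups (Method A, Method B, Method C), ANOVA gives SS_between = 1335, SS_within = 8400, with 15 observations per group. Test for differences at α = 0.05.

df_between = 2, df_within = 42. F = MS_between/MS_within = 667.5/200.0 = 3.337. F_crit ≈ 3.22. Reject H₀. At least one mean differs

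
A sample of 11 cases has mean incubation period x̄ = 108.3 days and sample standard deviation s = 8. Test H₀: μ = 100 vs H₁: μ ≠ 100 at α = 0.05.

t = (x̄ - μ₀)/(s/√n) = (108.3 - 100)/(8/√11) = 3.441. df = 10, critical t = ±2.228. Reject H₀.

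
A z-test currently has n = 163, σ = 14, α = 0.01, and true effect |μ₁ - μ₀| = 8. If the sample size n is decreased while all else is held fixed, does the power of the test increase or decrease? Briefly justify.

Power decreases: a smaller n inflates the standard error σ/√n, pulling the sampling distribution under H₁ back toward the critical value.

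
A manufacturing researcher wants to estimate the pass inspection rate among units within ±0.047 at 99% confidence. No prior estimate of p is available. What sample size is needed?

Conservative approach: use p = 0.5 (maximizes p(1-p) = 0.25). n = z²(0.25)/E² = 2.576²×0.25/0.047² = 751.0 → n = 751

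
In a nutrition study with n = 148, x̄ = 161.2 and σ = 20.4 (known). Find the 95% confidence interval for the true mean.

CI = x̄ ± z*(σ/√n) = 161.2 ± 1.96(20.4/√148) = 161.2 ± 3.29 = (157.91, 164.49)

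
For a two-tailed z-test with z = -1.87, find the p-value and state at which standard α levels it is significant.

p = 2·P(Z > |-1.87|) = 2·(1 - Φ(1.87)) ≈ 0.0615. Significant at α = 0.1.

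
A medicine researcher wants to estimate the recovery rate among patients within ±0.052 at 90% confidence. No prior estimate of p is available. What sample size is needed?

Conservative approach: use p = 0.5 (maximizes p(1-p) = 0.25). n = z²(0.25)/E² = 1.645²×0.25/0.052² = 250.2 → n = 251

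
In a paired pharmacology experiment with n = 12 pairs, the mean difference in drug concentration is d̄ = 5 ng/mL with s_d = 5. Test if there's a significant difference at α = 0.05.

t = d̄/(s_d/√n) = 5/(5/√12) = 3.464. df = 11, critical t = ±2.201. Reject H₀.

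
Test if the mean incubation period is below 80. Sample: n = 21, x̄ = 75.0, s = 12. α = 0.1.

t = (75.0 - 80)/(12/√21) = -1.909, df = 20. Critical t = -1.325. Reject H₀.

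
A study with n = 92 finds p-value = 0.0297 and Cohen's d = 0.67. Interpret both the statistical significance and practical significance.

Statistically significant (p = 0.0297 < 0.05). Cohen's d = 0.67 indicates a medium effect size. Both statistical and practical significance should be considered.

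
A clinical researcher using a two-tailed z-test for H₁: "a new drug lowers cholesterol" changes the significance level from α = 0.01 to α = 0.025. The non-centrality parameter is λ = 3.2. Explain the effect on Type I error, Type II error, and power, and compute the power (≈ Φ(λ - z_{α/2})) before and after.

Increasing α from 0.01 to 0.025:
• Type I error rate increases (α is the Type I rate by definition).
• Critical value moves from z_{α/2} = 2.576 to 2.241, so power = Φ(λ - z_{α/2}) goes from Φ(3.2 - 2.576) = 0.734 to Φ(3.2 - 2.241) = 0.831.
• Type II error rate β = 1 - power therefore decreases (0.266 → 0.169).
Appropriate when false negatives are costly — here, shelving an effective drug — patients miss out on a treatment that would have helped.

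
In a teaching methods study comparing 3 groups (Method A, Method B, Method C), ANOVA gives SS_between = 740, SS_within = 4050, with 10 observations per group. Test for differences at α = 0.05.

df_between = 2, df_within = 27. F = MS_between/MS_within = 370.0/150.0 = 2.467. F_crit ≈ 3.354. Fail to reject H₀.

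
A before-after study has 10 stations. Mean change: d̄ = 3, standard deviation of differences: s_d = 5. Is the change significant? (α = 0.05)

t = d̄/(s_d/√n) = 3/(5/√10) = 1.897. df = 9, critical t = ±2.262. Fail to reject H₀.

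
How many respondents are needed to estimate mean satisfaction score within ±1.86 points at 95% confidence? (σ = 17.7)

n = (z*σ/E)² = (1.96×17.7/1.86)² = 347.9 → n = 348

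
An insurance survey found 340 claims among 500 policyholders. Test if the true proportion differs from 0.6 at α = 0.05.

p̂ = 0.68, p₀ = 0.6. z = (p̂ - p₀)/√(p₀(1-p₀)/n) = 3.651. Critical: ±1.96. Reject H₀.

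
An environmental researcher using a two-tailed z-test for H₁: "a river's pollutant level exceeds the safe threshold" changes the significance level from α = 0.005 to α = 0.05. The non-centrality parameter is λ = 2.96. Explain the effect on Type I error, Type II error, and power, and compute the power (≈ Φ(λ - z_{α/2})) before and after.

Increasing α from 0.005 to 0.05:
• Type I error rate increases (α is the Type I rate by definition).
• Critical value moves from z_{α/2} = 2.807 to 1.96, so power = Φ(λ - z_{α/2}) goes from Φ(2.96 - 2.807) = 0.561 to Φ(2.96 - 1.96) = 0.841.
• Type II error rate β = 1 - power therefore decreases (0.439 → 0.159).
Appropriate when false negatives are costly — here, allowing unsafe pollution to continue.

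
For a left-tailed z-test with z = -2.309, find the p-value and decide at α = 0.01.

p = P(Z < -2.309) = Φ(-2.309) ≈ 0.0105. Since p ≥ 0.01, fail to reject H₀ (not significant) at α = 0.01.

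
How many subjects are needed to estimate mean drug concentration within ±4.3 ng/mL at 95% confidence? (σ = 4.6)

n = (z*σ/E)² = (1.96×4.6/4.3)² = 4.4 → n = 5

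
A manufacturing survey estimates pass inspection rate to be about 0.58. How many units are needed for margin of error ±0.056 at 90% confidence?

n = z²p(1-p)/E² = 1.645²×0.58×0.42/0.056² = 210.2 → n = 211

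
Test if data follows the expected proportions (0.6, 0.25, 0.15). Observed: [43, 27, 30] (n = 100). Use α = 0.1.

Expected: [60.0, 25.0, 15.0]. χ² = 19.977. df = 2, critical = 4.605. Reject H₀.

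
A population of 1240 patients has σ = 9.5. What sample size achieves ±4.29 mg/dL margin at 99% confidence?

Without FPC: n₀ = (2.576×9.5/4.29)² = 32.541. With FPC: n = n₀N/(n₀+N-1) = 31.7 → n = 32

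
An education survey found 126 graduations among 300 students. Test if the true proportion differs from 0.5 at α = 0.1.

p̂ = 0.42, p₀ = 0.5. z = (p̂ - p₀)/√(p₀(1-p₀)/n) = -2.771. Critical: ±1.645. Reject H₀.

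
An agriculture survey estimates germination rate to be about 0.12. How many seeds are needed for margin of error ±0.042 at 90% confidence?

n = z²p(1-p)/E² = 1.645²×0.12×0.88/0.042² = 162.0 → n = 162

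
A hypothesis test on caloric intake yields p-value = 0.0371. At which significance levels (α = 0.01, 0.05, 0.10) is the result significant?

p = 0.0371. Significant at: α = 0.05, 0.1.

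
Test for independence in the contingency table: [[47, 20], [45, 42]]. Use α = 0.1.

χ² = 5.343. df = 1, critical = 2.706. Reject H₀. Variables are dependent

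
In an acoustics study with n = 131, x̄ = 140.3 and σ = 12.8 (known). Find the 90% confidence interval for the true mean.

CI = x̄ ± z*(σ/√n) = 140.3 ± 1.645(12.8/√131) = 140.3 ± 1.84 = (138.46, 142.14)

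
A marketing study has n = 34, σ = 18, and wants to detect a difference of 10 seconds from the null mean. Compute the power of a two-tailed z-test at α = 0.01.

SE = σ/√n = 18/√34 = 3.087. Non-centrality λ = d/SE = 10/3.087 = 3.239. Power ≈ Φ(λ - z_{α/2}) = Φ(3.239 - 2.576) = Φ(0.663) = 0.746.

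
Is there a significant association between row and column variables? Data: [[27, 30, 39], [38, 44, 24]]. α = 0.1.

χ² = 7.605. df = 2, critical = 4.605. Reject H₀. Variables are dependent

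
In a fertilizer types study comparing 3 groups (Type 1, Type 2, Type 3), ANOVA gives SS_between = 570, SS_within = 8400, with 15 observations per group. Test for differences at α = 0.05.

df_between = 2, df_within = 42. F = MS_between/MS_within = 285.0/200.0 = 1.425. F_crit ≈ 3.22. Fail to reject H₀.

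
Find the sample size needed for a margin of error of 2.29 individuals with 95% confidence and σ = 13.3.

n = (z*σ/E)² = (1.96×13.3/2.29)² = 129.6 → n = 130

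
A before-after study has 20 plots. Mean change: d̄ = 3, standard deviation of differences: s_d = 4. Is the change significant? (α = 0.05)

t = d̄/(s_d/√n) = 3/(4/√20) = 3.354. df = 19, critical t = ±2.093. Reject H₀.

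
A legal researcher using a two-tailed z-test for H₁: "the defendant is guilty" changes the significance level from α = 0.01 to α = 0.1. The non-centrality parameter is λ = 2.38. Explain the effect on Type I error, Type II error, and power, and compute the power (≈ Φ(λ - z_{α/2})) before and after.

Increasing α from 0.01 to 0.1:
• Type I error rate increases (α is the Type I rate by definition).
• Critical value moves from z_{α/2} = 2.576 to 1.645, so power = Φ(λ - z_{α/2}) goes from Φ(2.38 - 2.576) = 0.422 to Φ(2.38 - 1.645) = 0.769.
• Type II error rate β = 1 - power therefore decreases (0.578 → 0.231).
Appropriate when false negatives are costly — here, acquitting a guilty person.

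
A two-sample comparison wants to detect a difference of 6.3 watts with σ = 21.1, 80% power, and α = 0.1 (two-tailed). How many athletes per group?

n per group = 2(z_α/2 + z_β)²σ²/d² = 2×(1.645 + 0.84)²×21.1²/6.3² = 138.5 → n = 139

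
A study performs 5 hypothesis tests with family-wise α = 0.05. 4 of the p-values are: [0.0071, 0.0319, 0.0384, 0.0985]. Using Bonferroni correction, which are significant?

Bonferroni α = 0.05/5 = 0.01. Significant p-values: [0.0071]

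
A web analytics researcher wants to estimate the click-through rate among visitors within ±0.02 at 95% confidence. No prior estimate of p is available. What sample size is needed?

Conservative approach: use p = 0.5 (maximizes p(1-p) = 0.25). n = z²(0.25)/E² = 1.96²×0.25/0.02² = 2401.0 → n = 2401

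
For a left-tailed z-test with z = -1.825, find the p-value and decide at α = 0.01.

p = P(Z < -1.825) = Φ(-1.825) ≈ 0.034. Since p ≥ 0.01, fail to reject H₀ (not significant) at α = 0.01.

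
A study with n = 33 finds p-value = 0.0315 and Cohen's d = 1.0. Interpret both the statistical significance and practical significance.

Statistically significant (p = 0.0315 < 0.05). Cohen's d = 1.0 indicates a large effect size. Both statistical and practical significance should be considered.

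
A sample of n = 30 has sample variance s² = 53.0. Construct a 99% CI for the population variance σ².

df = 29. χ²_{0.005} = 52.336, χ²_{0.995} = 13.121. CI for σ² = ((n-1)s²/χ²_{α/2}, (n-1)s²/χ²_{1-α/2}) = (29·53.0/52.336, 29·53.0/13.121) = (29.37, 117.14)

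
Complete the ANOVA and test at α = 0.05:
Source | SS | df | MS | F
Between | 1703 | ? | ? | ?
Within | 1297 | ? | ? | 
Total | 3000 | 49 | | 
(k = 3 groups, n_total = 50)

df_between = 2, df_within = 47. MS_between = 851.5, MS_within = 27.6. F = 30.856, F_crit ≈ 3.195. Reject H₀.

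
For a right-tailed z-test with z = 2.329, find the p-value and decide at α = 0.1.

p = P(Z > 2.329) = 1 - Φ(2.329) ≈ 0.0099. Since p < 0.1, reject H₀ (significant) at α = 0.1.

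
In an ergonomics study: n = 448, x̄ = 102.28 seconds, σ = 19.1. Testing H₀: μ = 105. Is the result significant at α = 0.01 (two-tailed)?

z = (102.28 - 105)/(19.1/√448) = -3.014. Since |z| > 2.576, significant at α = 0.01.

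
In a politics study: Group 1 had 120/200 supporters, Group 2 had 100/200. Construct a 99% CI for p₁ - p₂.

p̂₁ = 0.6, p̂₂ = 0.5. Difference = 0.1. CI = (-0.028, 0.228)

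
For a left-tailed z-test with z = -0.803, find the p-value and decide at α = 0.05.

p = P(Z < -0.803) = Φ(-0.803) ≈ 0.211. Since p ≥ 0.05, fail to reject H₀ (not significant) at α = 0.05.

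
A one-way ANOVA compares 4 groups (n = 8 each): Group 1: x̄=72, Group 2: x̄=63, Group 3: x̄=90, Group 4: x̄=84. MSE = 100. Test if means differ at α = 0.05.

Grand mean = 77.25. SS_between = 3510.0, MS_between = 1170.0. F = 11.7, F_crit ≈ 2.947. Reject H₀.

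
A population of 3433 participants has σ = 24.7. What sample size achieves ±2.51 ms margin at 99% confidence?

Without FPC: n₀ = (2.576×24.7/2.51)² = 642.596. With FPC: n = n₀N/(n₀+N-1) = 541.4 → n = 542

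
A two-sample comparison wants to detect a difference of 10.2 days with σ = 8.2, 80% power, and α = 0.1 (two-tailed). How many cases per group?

n per group = 2(z_α/2 + z_β)²σ²/d² = 2×(1.645 + 0.84)²×8.2²/10.2² = 8.0 → n = 8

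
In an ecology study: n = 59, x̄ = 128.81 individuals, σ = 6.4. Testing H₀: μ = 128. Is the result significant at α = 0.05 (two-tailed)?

z = (128.81 - 128)/(6.4/√59) = 0.972. Since |z| ≤ 1.96, not significant at α = 0.05.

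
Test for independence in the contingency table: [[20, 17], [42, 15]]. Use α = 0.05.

χ² = 3.85. df = 1, critical = 3.841. Reject H₀. Variables are dependent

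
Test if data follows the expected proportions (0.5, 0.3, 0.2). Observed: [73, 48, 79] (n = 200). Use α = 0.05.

Expected: [100.0, 60.0, 40.0]. χ² = 47.715. df = 2, critical = 5.991. Reject H₀.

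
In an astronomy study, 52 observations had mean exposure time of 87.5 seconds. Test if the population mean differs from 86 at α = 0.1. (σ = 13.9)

z = (x̄ - μ₀)/(σ/√n) = (87.5 - 86)/(13.9/√52) = 0.778. Critical value: ±1.645. Since |0.778| ≤ 1.645, Fail to reject H₀.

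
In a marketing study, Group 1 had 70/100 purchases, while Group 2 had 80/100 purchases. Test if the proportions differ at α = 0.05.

p̂₁ = 0.7, p̂₂ = 0.8, pooled p̂ = 0.75. z = -1.633. Critical: ±1.96. Fail to reject H₀.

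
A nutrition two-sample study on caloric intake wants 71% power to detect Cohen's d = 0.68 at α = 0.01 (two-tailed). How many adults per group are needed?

z_{α/2} = 2.576, z_β = Φ⁻¹(0.71) = 0.553. For medium effect (d = 0.68): n per group = 2(z_{α/2} + z_β)²/d² = 2(2.576 + 0.553)²/0.68² = 42.3 → 43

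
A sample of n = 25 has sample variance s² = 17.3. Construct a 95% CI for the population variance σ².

df = 24. χ²_{0.025} = 39.364, χ²_{0.975} = 12.401. CI for σ² = ((n-1)s²/χ²_{α/2}, (n-1)s²/χ²_{1-α/2}) = (24·17.3/39.364, 24·17.3/12.401) = (10.55, 33.48)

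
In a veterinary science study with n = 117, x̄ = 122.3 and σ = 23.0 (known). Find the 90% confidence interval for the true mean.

CI = x̄ ± z*(σ/√n) = 122.3 ± 1.645(23.0/√117) = 122.3 ± 3.5 = (118.8, 125.8)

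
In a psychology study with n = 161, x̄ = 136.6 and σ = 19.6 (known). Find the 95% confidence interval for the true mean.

CI = x̄ ± z*(σ/√n) = 136.6 ± 1.96(19.6/√161) = 136.6 ± 3.03 = (133.57, 139.63)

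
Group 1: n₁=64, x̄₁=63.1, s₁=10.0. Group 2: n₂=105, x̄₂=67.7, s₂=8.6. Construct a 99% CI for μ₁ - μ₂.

Difference = -4.6. SE = √(10.0²/64 + 8.6²/105) = 1.506. CI = (-8.48, -0.72)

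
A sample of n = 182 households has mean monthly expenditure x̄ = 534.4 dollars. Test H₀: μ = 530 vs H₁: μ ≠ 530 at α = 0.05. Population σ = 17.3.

z = (x̄ - μ₀)/(σ/√n) = (534.4 - 530)/(17.3/√182) = 3.431. Critical value: ±1.96. Since |3.431| > 1.96, Reject H₀.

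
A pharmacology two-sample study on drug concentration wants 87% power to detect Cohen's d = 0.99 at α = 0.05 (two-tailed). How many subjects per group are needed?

z_{α/2} = 1.96, z_β = Φ⁻¹(0.87) = 1.126. For large effect (d = 0.99): n per group = 2(z_{α/2} + z_β)²/d² = 2(1.96 + 1.126)²/0.99² = 19.4 → 20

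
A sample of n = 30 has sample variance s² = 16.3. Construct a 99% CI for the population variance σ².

df = 29. χ²_{0.005} = 52.336, χ²_{0.995} = 13.121. CI for σ² = ((n-1)s²/χ²_{α/2}, (n-1)s²/χ²_{1-α/2}) = (29·16.3/52.336, 29·16.3/13.121) = (9.03, 36.03)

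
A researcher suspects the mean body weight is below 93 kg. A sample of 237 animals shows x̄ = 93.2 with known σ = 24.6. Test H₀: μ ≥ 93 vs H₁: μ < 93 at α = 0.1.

z = 0.125. Critical value: -1.28. Fail to reject H₀.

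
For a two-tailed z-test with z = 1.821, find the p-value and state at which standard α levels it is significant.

p = 2·P(Z > |1.821|) = 2·(1 - Φ(1.821)) ≈ 0.0686. Significant at α = 0.1.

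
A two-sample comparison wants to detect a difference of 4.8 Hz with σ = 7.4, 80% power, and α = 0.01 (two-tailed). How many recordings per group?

n per group = 2(z_α/2 + z_β)²σ²/d² = 2×(2.576 + 0.84)²×7.4²/4.8² = 55.5 → n = 56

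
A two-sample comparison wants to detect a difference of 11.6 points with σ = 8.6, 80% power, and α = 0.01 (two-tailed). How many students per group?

n per group = 2(z_α/2 + z_β)²σ²/d² = 2×(2.576 + 0.84)²×8.6²/11.6² = 12.8 → n = 13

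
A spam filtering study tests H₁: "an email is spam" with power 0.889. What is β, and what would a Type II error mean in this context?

β = 1 - power = 1 - 0.889 = 0.111. A Type II error is failing to reject H₀ when H₀ is false (false negative) — here, failing to conclude that an email is spam when in fact it is true. Consequence: a spam email lands in the inbox.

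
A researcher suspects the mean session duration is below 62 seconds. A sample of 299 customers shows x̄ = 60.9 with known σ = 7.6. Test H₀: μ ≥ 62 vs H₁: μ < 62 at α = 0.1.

z = -2.503. Critical value: -1.28. Reject H₀.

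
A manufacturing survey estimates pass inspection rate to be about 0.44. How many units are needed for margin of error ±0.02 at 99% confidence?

n = z²p(1-p)/E² = 2.576²×0.44×0.56/0.02² = 4087.6 → n = 4088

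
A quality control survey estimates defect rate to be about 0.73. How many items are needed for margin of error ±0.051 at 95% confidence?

n = z²p(1-p)/E² = 1.96²×0.73×0.27/0.051² = 291.1 → n = 292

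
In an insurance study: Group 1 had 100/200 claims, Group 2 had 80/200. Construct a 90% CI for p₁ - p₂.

p̂₁ = 0.5, p̂₂ = 0.4. Difference = 0.1. CI = (0.019, 0.181)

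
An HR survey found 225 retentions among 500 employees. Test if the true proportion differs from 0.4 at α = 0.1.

p̂ = 0.45, p₀ = 0.4. z = (p̂ - p₀)/√(p₀(1-p₀)/n) = 2.282. Critical: ±1.645. Reject H₀.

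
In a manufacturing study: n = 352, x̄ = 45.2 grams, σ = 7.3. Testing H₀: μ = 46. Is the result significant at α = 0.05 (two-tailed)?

z = (45.2 - 46)/(7.3/√352) = -2.056. Since |z| > 1.96, significant at α = 0.05.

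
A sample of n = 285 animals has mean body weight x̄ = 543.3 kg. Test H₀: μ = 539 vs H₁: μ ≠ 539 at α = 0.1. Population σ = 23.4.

z = (x̄ - μ₀)/(σ/√n) = (543.3 - 539)/(23.4/√285) = 3.102. Critical value: ±1.645. Since |3.102| > 1.645, Reject H₀.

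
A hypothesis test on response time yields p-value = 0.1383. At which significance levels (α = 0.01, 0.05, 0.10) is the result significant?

p = 0.1383. Not significant at any of the given levels.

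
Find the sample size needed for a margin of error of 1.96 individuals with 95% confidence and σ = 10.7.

n = (z*σ/E)² = (1.96×10.7/1.96)² = 114.5 → n = 115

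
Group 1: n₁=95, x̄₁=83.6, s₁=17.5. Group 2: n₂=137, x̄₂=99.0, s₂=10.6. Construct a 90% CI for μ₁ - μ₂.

Difference = -15.4. SE = √(17.5²/95 + 10.6²/137) = 2.011. CI = (-18.71, -12.09)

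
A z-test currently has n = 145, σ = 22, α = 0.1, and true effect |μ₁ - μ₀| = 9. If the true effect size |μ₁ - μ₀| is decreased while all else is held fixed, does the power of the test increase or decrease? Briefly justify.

Power decreases: a smaller true effect decreases the non-centrality λ = |μ₁ - μ₀|/(σ/√n).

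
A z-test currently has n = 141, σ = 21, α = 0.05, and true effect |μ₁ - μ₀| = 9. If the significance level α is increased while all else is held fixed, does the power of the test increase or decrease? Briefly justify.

Power increases: a larger α lowers the critical value, so more of the H₁ sampling distribution falls in the rejection region.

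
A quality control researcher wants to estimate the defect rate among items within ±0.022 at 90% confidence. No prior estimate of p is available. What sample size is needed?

Conservative approach: use p = 0.5 (maximizes p(1-p) = 0.25). n = z²(0.25)/E² = 1.645²×0.25/0.022² = 1397.7 → n = 1398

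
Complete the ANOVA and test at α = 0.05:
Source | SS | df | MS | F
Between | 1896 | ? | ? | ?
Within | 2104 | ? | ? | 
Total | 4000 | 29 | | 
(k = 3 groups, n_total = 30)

df_between = 2, df_within = 27. MS_between = 948.0, MS_within = 77.93. F = 12.165, F_crit ≈ 3.354. Reject H₀.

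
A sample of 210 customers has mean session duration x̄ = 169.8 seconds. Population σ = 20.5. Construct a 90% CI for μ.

CI = x̄ ± z*(σ/√n) = 169.8 ± 1.645(20.5/√210) = 169.8 ± 2.33 = (167.47, 172.13)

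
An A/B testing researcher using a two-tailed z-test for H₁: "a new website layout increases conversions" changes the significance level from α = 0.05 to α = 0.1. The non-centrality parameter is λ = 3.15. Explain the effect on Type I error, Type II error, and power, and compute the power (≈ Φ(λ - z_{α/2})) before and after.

Increasing α from 0.05 to 0.1:
• Type I error rate increases (α is the Type I rate by definition).
• Critical value moves from z_{α/2} = 1.96 to 1.645, so power = Φ(λ - z_{α/2}) goes from Φ(3.15 - 1.96) = 0.883 to Φ(3.15 - 1.645) = 0.934.
• Type II error rate β = 1 - power therefore decreases (0.117 → 0.066).
Appropriate when false negatives are costly — here, discarding a layout that would have improved conversions — lost revenue.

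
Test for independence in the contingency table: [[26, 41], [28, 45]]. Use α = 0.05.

χ² = 0.003. df = 1, critical = 3.841. Fail to reject H₀. No evidence of dependence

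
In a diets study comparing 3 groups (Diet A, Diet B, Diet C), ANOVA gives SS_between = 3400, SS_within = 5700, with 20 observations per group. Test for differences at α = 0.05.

df_between = 2, df_within = 57. F = MS_between/MS_within = 1700.0/100.0 = 17.0. F_crit ≈ 3.159. Reject H₀. At least one mean differs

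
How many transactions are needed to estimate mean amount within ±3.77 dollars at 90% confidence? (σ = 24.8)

n = (z*σ/E)² = (1.645×24.8/3.77)² = 117.1 → n = 118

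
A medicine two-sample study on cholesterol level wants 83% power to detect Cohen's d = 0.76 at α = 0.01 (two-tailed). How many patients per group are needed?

z_{α/2} = 2.576, z_β = Φ⁻¹(0.83) = 0.954. For medium effect (d = 0.76): n per group = 2(z_{α/2} + z_β)²/d² = 2(2.576 + 0.954)²/0.76² = 43.1 → 44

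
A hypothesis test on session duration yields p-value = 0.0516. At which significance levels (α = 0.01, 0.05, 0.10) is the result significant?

p = 0.0516. Significant at: α = 0.1.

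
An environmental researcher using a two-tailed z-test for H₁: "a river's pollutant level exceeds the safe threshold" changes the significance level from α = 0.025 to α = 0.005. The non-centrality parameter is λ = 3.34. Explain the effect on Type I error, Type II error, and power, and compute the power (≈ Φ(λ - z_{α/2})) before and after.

Decreasing α from 0.025 to 0.005:
• Type I error rate decreases (α is the Type I rate by definition).
• Critical value moves from z_{α/2} = 2.241 to 2.807, so power = Φ(λ - z_{α/2}) goes from Φ(3.34 - 2.241) = 0.864 to Φ(3.34 - 2.807) = 0.703.
• Type II error rate β = 1 - power therefore increases (0.136 → 0.297).
Appropriate when false positives are costly — here, shutting down a compliant factory unnecessarily.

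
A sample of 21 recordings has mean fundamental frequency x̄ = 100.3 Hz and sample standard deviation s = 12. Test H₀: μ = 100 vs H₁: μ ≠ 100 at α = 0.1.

t = (x̄ - μ₀)/(s/√n) = (100.3 - 100)/(12/√21) = 0.115. df = 20, critical t = ±1.725. Fail to reject H₀.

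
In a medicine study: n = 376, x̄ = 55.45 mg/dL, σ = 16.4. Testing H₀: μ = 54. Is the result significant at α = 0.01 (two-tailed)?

z = (55.45 - 54)/(16.4/√376) = 1.714. Since |z| ≤ 2.576, not significant at α = 0.01.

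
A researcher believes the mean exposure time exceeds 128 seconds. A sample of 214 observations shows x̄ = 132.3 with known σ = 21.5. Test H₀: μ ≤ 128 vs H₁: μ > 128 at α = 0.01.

z = 2.926. Critical value: 2.33. Reject H₀.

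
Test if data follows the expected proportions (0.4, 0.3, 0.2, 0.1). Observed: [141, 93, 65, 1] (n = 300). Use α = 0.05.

Expected: [120.0, 90.0, 60.0, 30.0]. χ² = 32.225. df = 3, critical = 7.815. Reject H₀.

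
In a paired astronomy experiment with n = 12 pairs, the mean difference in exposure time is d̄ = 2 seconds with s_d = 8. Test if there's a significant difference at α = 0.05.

t = d̄/(s_d/√n) = 2/(8/√12) = 0.866. df = 11, critical t = ±2.201. Fail to reject H₀.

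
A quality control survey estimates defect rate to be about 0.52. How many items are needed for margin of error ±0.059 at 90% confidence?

n = z²p(1-p)/E² = 1.645²×0.52×0.48/0.059² = 194.03 → n = 195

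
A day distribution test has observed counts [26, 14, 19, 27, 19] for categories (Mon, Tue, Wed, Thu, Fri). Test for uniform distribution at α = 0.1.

Expected = 21 each. χ² = Σ(O-E)²/E = 5.619. df = 4, critical value = 7.779. Fail to reject H₀.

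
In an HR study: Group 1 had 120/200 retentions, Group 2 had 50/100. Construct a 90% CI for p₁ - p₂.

p̂₁ = 0.6, p̂₂ = 0.5. Difference = 0.1. CI = (-0.0, 0.2)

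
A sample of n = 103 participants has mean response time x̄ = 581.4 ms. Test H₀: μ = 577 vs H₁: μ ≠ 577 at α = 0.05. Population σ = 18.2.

z = (x̄ - μ₀)/(σ/√n) = (581.4 - 577)/(18.2/√103) = 2.454. Critical value: ±1.96. Since |2.454| > 1.96, Reject H₀.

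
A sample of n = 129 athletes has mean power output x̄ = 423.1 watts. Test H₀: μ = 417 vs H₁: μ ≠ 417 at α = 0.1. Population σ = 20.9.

z = (x̄ - μ₀)/(σ/√n) = (423.1 - 417)/(20.9/√129) = 3.315. Critical value: ±1.645. Since |3.315| > 1.645, Reject H₀.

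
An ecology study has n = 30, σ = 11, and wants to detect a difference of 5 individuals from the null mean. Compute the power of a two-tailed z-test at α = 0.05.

SE = σ/√n = 11/√30 = 2.008. Non-centrality λ = d/SE = 5/2.008 = 2.49. Power ≈ Φ(λ - z_{α/2}) = Φ(2.49 - 1.96) = Φ(0.53) = 0.702.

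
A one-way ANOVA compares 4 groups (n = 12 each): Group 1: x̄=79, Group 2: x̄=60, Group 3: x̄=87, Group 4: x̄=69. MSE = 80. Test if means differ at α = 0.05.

Grand mean = 73.75. SS_between = 4977.0, MS_between = 1659.0. F = 20.738, F_crit ≈ 2.816. Reject H₀.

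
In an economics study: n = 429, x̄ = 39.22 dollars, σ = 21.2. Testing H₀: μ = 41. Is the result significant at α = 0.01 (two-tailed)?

z = (39.22 - 41)/(21.2/√429) = -1.739. Since |z| ≤ 2.576, not significant at α = 0.01.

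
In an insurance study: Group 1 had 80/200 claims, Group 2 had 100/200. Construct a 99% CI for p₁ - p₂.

p̂₁ = 0.4, p̂₂ = 0.5. Difference = -0.1. CI = (-0.228, 0.028)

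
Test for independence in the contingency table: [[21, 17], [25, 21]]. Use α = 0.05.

χ² = 0.007. df = 1, critical = 3.841. Fail to reject H₀. No evidence of dependence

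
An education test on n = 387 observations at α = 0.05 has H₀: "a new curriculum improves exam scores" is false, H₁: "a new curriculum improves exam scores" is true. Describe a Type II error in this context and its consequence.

Type II error: failing to reject H₀ when it is false — concluding that a new curriculum improves exam scores is not supported when in fact it is. Consequence: keeping the old curriculum when the new one would have helped students.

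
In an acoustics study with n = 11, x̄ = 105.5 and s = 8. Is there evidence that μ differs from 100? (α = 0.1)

t = (x̄ - μ₀)/(s/√n) = (105.5 - 100)/(8/√11) = 2.28. df = 10, critical t = ±1.812. Reject H₀.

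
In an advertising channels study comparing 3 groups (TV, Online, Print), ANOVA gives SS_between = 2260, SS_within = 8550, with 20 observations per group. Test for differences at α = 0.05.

df_between = 2, df_within = 57. F = MS_between/MS_within = 1130.0/150.0 = 7.533. F_crit ≈ 3.159. Reject H₀. At least one mean differs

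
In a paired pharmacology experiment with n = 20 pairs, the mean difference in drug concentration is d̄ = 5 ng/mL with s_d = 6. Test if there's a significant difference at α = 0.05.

t = d̄/(s_d/√n) = 5/(6/√20) = 3.727. df = 19, critical t = ±2.093. Reject H₀.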